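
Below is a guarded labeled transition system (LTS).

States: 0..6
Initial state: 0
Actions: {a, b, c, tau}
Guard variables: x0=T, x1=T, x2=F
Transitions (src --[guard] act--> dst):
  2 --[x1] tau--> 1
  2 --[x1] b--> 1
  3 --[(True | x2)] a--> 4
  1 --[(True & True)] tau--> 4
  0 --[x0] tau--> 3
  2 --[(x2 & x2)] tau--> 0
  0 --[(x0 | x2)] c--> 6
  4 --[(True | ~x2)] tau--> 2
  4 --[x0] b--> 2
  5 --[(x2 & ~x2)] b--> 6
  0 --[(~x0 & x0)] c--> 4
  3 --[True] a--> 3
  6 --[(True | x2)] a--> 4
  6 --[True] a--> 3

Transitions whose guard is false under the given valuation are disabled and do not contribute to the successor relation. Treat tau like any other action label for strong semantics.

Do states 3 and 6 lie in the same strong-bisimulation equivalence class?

Bisimulation quotient by refinement:
  π0 = {{0,1,2,3,4,5,6}}
  π1 = {{0},{1},{2,4},{3,6},{5}}
  π2 = {{0},{1},{2},{3,6},{4},{5}}
Fixed point at round 3; 6 class(es).
class of 3: {3,6}; class of 6: {3,6}

Answer: BISIMILAR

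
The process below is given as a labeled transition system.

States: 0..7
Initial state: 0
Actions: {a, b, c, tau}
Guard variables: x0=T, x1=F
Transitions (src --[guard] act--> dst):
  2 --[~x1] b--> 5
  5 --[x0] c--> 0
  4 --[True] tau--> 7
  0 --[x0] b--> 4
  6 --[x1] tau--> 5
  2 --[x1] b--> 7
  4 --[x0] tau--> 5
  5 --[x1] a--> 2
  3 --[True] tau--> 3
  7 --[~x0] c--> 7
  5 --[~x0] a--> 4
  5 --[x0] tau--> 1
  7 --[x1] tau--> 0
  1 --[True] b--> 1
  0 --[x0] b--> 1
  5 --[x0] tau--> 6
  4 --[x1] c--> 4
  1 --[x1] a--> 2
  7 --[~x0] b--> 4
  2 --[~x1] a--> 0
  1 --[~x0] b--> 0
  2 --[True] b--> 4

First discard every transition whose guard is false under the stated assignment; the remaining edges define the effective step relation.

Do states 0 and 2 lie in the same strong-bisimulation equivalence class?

Refine partition for ~:
  P[0] = {{0,1,2,3,4,5,6,7}}
  P[1] = {{0,1},{2},{3,4},{5},{6,7}}
  P[2] = {{0},{1},{2},{3},{4},{5},{6,7}}
Fixed point at round 3; 7 class(es).
0∈{0}, 2∈{2}

Answer: NOT BISIMILAR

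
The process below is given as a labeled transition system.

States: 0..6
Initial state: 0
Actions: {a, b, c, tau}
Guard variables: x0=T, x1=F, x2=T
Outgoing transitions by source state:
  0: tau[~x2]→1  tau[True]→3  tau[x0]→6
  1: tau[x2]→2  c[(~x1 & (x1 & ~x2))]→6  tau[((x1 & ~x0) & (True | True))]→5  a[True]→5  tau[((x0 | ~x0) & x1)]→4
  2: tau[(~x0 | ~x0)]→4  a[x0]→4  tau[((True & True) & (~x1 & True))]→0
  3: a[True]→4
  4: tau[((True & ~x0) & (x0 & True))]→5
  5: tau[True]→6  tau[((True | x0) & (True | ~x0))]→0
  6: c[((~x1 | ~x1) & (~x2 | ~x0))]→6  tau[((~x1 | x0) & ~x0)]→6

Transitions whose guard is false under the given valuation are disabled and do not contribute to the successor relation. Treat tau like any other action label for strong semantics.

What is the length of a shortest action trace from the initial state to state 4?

Answer: 2

Analysis:
BFS to 4:
  L0 = {0}
  L1 = {3,6}
  L2 = {4}
depth(4)=2, e.g. tau·a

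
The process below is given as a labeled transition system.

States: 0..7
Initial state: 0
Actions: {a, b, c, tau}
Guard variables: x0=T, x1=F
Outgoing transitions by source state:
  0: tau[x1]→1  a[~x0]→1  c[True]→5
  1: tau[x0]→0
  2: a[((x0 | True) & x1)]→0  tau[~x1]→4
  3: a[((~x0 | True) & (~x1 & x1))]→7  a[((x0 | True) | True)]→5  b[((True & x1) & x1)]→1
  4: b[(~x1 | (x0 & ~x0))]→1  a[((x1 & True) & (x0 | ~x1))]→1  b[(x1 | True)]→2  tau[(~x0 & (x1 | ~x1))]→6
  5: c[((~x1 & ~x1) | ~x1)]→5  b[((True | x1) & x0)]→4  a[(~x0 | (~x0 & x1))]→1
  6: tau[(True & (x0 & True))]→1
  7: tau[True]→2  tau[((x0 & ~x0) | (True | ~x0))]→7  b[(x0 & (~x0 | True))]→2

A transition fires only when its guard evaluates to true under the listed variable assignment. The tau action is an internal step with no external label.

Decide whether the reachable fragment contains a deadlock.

Answer: DEADLOCK-FREE

Trace:
Reach set: {0,1,2,4,5}
  0: c→5  [1 out]
  1: tau→0  [1 out]
  2: tau→4  [1 out]
  4: b→1  b→2  [2 out]
  5: b→4  c→5  [2 out]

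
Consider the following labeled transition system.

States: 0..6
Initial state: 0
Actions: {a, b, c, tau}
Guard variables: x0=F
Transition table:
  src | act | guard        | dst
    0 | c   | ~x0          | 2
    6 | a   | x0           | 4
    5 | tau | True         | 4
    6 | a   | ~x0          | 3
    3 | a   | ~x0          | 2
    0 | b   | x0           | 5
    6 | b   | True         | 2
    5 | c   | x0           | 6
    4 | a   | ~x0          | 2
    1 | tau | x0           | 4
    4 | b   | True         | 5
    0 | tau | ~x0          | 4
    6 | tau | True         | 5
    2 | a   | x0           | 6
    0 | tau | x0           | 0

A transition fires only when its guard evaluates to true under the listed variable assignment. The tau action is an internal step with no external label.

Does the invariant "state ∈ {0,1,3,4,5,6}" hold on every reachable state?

Allowed set {0,1,3,4,5,6}
R = {0,2,4,5}
  0: ✓
  2: VIOLATES
  4: ✓
  5: ✓
reach 2 via c — violates

Answer: INVARIANT VIOLATED at state 2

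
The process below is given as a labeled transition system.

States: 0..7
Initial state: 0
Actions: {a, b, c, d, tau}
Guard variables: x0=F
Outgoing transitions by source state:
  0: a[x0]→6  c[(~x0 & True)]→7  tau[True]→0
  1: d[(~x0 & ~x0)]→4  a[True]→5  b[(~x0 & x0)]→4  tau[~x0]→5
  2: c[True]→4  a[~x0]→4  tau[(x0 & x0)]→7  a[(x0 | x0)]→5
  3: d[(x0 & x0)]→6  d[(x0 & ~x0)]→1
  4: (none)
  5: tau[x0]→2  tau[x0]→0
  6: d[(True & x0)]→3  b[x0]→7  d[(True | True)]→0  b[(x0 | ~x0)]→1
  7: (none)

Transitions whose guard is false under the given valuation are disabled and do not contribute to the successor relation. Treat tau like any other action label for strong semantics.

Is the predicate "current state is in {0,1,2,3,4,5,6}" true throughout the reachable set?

Answer: INVARIANT VIOLATED at state 7

Trace:
Inv-set: {0,1,2,3,4,5,6}
Reachable = {0,7}
  0: safe
  7: VIOLATES
reach 7 via c — violates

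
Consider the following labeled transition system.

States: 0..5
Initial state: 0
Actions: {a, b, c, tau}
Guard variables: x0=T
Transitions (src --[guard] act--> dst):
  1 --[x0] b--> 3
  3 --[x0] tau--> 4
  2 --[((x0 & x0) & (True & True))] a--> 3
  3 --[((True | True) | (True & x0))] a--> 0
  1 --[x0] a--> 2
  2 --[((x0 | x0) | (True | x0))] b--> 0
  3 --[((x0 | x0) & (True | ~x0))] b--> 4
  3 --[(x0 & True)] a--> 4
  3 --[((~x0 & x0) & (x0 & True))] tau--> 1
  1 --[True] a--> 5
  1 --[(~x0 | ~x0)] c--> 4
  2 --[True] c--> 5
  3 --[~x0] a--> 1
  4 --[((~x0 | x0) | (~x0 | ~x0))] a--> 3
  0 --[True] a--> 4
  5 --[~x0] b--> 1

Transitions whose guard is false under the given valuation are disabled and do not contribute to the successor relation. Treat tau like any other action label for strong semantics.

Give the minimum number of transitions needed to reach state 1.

Answer: UNREACHABLE

Trace:
BFS to 1:
  L0 = {0}
  L1 = {4}
  L2 = {3}
1 never appears.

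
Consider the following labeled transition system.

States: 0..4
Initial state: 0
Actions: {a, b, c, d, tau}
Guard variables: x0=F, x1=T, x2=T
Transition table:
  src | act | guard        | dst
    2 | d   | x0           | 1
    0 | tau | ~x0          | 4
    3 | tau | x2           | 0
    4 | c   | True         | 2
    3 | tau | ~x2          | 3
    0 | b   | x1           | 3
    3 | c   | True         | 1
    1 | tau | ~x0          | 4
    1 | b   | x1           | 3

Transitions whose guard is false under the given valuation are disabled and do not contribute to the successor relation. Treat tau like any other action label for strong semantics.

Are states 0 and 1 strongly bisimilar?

Refine partition for ~:
  P[0] = {{0,1,2,3,4}}
  P[1] = {{0,1},{2},{3},{4}}
stable after 2 split(s): 4 block(s)
[0]={0,1}  [1]={0,1}

Answer: BISIMILAR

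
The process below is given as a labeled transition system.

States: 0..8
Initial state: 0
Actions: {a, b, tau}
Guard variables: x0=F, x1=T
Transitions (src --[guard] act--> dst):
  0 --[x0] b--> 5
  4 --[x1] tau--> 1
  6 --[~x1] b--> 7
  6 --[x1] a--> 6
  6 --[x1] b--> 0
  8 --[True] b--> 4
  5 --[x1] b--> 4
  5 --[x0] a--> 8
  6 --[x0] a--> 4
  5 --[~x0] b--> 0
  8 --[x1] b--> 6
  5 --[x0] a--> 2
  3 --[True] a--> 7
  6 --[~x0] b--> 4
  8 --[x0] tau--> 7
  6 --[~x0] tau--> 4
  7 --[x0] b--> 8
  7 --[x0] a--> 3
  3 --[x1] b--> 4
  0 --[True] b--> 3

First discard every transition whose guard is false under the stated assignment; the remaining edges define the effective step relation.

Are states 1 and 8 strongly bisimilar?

Refine partition for ~:
  round 0: {{0,1,2,3,4,5,6,7,8}}
  round 1: {{0,5,8},{1,2,7},{3},{4},{6}}
  round 2: {{0},{1,2,7},{3},{4},{5},{6},{8}}
stable after 3 split(s): 7 block(s)
[1]={1,2,7}  [8]={8}

Answer: NOT BISIMILAR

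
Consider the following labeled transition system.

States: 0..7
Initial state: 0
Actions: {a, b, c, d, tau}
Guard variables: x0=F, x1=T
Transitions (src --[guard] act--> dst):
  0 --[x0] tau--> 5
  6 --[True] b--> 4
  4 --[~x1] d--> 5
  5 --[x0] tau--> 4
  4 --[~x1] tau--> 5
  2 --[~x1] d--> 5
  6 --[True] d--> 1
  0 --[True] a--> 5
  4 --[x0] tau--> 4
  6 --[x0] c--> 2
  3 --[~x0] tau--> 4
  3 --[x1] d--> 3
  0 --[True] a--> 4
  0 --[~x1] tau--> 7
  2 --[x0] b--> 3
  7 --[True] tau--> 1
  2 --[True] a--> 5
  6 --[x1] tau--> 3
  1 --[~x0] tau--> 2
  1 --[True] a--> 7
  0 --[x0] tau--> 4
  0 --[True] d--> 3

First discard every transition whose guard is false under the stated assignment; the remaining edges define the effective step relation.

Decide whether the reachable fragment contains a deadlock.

Answer: DEADLOCK at state 4

Trace:
Reachable = {0,3,4,5}
  0: a→4  a→5  d→3  [3 exit(s)]
  3: d→3  tau→4  [2 exit(s)]
  4: ∅  [no exit]
  5: ∅  [no exit]
trace reaching 4: a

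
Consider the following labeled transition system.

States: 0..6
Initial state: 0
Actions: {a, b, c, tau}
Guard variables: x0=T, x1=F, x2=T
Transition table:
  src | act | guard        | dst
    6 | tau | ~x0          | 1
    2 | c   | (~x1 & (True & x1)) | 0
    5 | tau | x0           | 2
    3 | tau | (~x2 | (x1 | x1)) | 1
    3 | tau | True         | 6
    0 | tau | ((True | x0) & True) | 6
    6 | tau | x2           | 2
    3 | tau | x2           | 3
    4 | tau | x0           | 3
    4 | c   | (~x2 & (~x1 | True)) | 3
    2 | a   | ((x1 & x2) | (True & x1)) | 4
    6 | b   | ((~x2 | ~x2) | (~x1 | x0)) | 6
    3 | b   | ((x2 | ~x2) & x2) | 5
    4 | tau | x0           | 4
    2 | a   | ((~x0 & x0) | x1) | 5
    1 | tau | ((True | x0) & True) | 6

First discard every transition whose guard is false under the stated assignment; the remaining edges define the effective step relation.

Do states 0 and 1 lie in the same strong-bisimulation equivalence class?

Answer: BISIMILAR

Working:
Compute ~ classes (split until stable):
  π0 = {{0,1,2,3,4,5,6}}
  π1 = {{0,1,4,5},{2},{3,6}}
  π2 = {{0,1},{2},{3},{4},{5},{6}}
Fixed point at round 3; 6 class(es).
class of 0: {0,1}; class of 1: {0,1}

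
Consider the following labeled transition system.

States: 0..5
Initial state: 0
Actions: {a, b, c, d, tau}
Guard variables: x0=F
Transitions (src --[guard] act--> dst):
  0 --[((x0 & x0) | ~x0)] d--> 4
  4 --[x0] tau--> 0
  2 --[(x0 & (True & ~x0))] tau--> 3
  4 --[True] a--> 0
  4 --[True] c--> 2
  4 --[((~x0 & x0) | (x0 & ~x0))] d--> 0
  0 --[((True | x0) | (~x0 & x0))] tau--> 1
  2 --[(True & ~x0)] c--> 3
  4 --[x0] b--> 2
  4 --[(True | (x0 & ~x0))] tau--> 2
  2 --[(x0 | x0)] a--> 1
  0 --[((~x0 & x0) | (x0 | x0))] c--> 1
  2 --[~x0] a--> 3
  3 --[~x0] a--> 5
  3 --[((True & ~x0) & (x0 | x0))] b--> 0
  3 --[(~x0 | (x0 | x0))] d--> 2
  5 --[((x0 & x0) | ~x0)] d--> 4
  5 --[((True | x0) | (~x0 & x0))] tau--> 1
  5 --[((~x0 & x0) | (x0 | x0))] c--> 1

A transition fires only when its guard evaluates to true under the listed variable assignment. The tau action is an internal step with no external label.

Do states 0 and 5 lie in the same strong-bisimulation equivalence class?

Answer: BISIMILAR

Analysis:
Refine partition for ~:
  π0 = {{0,1,2,3,4,5}}
  π1 = {{0,5},{1},{2},{3},{4}}
Fixed point at round 2; 5 class(es).
0∈{0,5}, 5∈{0,5}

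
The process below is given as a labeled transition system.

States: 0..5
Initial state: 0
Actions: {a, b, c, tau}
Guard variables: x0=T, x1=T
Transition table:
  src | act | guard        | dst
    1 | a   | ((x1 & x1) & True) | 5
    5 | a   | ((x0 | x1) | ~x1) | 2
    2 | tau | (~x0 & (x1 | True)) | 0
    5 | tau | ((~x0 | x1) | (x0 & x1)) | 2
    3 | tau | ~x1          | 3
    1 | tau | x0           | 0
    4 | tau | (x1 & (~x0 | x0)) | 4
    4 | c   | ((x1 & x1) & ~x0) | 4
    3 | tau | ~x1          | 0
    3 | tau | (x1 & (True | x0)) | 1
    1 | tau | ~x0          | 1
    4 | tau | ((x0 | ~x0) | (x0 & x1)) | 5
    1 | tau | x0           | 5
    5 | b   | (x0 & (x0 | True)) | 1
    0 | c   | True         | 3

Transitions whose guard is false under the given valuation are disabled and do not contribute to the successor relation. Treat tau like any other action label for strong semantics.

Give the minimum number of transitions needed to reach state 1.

Breadth-first toward 1:
  L0 = {0}
  L1 = {3}
  L2 = {1}
depth(1)=2, e.g. c·tau

Answer: 2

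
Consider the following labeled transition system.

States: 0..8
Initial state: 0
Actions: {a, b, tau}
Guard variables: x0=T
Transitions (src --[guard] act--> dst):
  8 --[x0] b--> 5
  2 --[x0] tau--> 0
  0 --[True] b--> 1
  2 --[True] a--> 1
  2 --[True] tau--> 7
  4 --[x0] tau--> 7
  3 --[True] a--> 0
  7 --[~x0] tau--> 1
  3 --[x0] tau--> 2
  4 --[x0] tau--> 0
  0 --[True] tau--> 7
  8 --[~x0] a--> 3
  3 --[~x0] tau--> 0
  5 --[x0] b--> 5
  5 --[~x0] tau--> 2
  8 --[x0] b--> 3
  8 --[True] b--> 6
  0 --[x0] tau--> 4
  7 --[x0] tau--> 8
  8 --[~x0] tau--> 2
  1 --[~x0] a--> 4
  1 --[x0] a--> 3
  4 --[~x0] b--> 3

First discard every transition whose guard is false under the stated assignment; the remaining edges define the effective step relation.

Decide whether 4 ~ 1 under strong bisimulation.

Bisimulation quotient by refinement:
  P[0] = {{0,1,2,3,4,5,6,7,8}}
  P[1] = {{0},{1},{2,3},{4,7},{5,8},{6}}
  P[2] = {{0},{1},{2},{3},{4},{5},{6},{7},{8}}
9 equivalence class(es) (converged in 3)
class of 4: {4}; class of 1: {1}

Answer: NOT BISIMILAR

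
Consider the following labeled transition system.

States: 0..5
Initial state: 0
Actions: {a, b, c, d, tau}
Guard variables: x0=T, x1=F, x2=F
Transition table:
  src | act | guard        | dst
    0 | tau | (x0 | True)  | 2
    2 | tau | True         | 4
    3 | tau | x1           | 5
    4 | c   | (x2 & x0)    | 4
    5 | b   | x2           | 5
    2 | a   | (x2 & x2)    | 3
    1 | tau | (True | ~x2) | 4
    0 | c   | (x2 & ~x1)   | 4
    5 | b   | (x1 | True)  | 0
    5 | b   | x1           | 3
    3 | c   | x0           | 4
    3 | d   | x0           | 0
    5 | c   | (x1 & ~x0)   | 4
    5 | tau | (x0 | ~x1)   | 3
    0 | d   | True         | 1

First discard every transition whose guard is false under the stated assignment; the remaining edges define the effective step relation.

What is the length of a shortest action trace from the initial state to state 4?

Answer: 2

Working:
BFS to 4:
  L0 = {0}
  L1 = {1,2}
  L2 = {4}
first hit 4 at d=2 via d·tau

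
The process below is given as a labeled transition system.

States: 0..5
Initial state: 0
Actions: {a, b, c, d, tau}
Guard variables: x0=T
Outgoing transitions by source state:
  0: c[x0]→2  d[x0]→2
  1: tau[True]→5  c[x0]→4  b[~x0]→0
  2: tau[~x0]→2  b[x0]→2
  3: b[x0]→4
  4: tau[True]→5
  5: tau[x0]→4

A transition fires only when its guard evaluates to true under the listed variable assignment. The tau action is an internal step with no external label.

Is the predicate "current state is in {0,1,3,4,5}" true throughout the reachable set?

Inv-set: {0,1,3,4,5}
Reach set: {0,2}
  0: ✓
  2: ✗ unsafe
counterexample path to 2: c

Answer: INVARIANT VIOLATED at state 2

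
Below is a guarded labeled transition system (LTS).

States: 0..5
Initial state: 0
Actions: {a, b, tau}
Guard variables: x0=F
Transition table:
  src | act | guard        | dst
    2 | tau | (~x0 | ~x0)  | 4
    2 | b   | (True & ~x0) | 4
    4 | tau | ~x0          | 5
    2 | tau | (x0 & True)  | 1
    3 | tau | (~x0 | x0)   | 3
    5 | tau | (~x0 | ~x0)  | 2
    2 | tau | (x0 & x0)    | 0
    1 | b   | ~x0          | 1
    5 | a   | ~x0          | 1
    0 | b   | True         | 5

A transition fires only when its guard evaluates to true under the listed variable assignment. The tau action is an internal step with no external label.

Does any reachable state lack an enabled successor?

R = {0,1,2,4,5}
  0: b→5  [deg 1]
  1: b→1  [deg 1]
  2: b→4  tau→4  [deg 2]
  4: tau→5  [deg 1]
  5: a→1  tau→2  [deg 2]

Answer: DEADLOCK-FREE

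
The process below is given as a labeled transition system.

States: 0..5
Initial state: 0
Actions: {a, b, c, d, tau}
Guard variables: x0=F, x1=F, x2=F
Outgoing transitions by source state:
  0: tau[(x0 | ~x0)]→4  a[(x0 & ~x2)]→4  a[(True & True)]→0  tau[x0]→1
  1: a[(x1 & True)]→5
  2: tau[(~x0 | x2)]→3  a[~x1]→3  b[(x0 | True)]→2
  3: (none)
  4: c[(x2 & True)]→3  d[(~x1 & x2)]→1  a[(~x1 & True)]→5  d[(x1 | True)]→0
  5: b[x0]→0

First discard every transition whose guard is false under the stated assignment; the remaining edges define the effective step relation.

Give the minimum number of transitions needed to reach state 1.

BFS to 1:
  L0 = {0}
  L1 = {4}
  L2 = {5}
1 never appears.

Answer: UNREACHABLE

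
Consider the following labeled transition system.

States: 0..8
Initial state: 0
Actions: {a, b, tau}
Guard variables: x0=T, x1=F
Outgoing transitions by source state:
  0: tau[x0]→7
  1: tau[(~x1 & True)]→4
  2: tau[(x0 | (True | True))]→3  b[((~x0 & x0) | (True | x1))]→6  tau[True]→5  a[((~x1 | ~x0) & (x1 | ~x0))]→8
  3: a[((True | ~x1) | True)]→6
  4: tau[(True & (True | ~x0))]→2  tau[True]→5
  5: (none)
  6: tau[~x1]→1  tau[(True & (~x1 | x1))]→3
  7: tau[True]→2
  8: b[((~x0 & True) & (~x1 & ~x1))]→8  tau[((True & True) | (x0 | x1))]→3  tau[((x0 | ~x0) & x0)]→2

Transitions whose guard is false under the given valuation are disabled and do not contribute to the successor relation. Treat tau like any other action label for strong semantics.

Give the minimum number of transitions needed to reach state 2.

Answer: 2

Working:
Breadth-first toward 2:
  Layer 0: {0}
  Layer 1: {7}
  Layer 2: {2}
first hit 2 at d=2 via tau·tau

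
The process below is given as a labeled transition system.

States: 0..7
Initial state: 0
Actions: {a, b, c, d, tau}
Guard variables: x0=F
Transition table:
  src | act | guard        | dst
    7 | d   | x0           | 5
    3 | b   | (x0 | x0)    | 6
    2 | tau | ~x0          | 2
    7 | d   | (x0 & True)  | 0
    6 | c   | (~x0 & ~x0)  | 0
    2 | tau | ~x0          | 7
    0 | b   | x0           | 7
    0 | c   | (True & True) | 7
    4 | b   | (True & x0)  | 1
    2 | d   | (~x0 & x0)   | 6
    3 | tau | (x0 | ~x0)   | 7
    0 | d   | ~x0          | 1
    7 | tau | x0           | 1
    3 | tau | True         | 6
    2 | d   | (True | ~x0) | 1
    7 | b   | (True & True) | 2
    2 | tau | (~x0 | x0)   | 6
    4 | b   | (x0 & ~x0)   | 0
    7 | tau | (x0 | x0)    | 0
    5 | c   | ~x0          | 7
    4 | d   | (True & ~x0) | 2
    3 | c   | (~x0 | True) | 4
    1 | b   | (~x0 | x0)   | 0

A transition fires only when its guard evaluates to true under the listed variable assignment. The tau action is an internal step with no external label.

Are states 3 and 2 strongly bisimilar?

Bisimulation quotient by refinement:
  round 0: {{0,1,2,3,4,5,6,7}}
  round 1: {{0},{1,7},{2},{3},{4},{5,6}}
  round 2: {{0},{1},{2},{3},{4},{5},{6},{7}}
stable after 3 split(s): 8 block(s)
3∈{3}, 2∈{2}

Answer: NOT BISIMILAR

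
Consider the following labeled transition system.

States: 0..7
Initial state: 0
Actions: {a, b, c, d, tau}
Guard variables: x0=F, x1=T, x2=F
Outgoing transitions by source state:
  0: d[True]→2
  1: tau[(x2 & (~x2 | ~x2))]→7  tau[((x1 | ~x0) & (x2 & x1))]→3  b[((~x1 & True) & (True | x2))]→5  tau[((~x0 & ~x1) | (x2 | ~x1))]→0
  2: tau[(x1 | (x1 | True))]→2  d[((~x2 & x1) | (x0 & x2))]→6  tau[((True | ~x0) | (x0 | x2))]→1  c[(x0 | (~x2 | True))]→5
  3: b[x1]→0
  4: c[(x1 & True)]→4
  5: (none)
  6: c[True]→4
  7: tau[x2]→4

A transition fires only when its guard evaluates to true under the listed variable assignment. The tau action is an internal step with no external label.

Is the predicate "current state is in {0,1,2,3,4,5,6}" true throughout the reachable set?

Answer: INVARIANT HOLDS

Analysis:
Allowed set {0,1,2,3,4,5,6}
Reach set: {0,1,2,4,5,6}
  0: ok
  1: ok
  2: ok
  4: ok
  5: ok
  6: ok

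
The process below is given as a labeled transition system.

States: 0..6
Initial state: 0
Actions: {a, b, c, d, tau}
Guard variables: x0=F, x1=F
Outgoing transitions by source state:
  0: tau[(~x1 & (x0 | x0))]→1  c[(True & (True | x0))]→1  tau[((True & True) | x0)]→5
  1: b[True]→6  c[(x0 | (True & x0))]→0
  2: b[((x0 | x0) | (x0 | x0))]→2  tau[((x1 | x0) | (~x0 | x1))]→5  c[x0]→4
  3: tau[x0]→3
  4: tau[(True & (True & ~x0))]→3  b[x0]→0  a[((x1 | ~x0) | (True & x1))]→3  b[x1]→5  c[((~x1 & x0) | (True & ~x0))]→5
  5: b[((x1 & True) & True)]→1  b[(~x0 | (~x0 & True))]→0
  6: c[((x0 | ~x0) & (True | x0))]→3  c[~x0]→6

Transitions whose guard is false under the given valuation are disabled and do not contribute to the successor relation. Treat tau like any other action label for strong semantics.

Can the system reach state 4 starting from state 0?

Guard filter leaves 10 enabled edge(s).
depth 0: {0}
depth 1: {1,5}  now seen {0,1,5}
depth 2: {6}  now seen {0,1,5,6}
depth 3: {3}  now seen {0,1,3,5,6}
R = {0,1,3,5,6}

Answer: UNREACHABLE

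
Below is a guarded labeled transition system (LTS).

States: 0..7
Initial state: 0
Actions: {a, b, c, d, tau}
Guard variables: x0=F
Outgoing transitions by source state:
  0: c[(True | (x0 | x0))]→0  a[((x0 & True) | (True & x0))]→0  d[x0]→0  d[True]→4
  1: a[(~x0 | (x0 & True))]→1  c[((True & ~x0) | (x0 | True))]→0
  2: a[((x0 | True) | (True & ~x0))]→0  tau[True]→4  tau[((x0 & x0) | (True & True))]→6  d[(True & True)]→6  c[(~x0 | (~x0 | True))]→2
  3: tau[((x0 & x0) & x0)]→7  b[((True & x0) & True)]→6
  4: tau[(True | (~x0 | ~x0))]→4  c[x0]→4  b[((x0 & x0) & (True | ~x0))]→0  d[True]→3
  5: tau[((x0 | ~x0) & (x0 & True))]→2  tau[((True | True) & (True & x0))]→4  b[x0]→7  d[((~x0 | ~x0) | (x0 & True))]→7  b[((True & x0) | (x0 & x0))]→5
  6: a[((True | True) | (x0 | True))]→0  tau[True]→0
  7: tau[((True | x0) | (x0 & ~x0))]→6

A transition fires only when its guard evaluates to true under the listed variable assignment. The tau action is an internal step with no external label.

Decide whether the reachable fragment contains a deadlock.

Reachable = {0,3,4}
  0: c→0  d→4  [2 out]
  3: ∅  [STUCK]
  4: d→3  tau→4  [2 out]
Path to 3: d·d

Answer: DEADLOCK at state 3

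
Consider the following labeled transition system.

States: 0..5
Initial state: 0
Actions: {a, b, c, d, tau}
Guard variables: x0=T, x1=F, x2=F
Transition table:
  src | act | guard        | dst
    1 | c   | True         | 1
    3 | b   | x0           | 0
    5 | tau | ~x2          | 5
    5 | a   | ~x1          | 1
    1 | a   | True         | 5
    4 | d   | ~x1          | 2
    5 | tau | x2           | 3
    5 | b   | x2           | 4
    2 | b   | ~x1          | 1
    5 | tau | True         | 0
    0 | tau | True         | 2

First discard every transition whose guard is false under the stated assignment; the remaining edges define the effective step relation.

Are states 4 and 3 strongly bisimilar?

Answer: NOT BISIMILAR

Analysis:
Refine partition for ~:
  P[0] = {{0,1,2,3,4,5}}
  P[1] = {{0},{1},{2,3},{4},{5}}
  P[2] = {{0},{1},{2},{3},{4},{5}}
stable after 3 split(s): 6 block(s)
class of 4: {4}; class of 3: {3}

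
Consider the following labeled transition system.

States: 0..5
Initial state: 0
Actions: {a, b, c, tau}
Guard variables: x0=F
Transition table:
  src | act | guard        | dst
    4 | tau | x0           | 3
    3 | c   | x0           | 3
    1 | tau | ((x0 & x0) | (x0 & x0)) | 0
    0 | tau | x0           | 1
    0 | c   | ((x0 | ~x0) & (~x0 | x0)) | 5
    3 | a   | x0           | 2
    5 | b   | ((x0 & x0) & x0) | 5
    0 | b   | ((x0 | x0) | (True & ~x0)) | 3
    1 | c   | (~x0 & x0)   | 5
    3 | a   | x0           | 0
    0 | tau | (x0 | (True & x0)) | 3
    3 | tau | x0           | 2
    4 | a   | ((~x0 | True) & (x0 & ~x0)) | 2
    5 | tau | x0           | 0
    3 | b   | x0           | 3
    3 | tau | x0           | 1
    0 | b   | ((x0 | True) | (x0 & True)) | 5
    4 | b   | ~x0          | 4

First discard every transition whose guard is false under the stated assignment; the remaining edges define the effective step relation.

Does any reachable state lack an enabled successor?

R = {0,3,5}
  0: b→3  b→5  c→5  [3 exit(s)]
  3: ∅  [no exit]
  5: ∅  [no exit]
trace reaching 3: b

Answer: DEADLOCK at state 3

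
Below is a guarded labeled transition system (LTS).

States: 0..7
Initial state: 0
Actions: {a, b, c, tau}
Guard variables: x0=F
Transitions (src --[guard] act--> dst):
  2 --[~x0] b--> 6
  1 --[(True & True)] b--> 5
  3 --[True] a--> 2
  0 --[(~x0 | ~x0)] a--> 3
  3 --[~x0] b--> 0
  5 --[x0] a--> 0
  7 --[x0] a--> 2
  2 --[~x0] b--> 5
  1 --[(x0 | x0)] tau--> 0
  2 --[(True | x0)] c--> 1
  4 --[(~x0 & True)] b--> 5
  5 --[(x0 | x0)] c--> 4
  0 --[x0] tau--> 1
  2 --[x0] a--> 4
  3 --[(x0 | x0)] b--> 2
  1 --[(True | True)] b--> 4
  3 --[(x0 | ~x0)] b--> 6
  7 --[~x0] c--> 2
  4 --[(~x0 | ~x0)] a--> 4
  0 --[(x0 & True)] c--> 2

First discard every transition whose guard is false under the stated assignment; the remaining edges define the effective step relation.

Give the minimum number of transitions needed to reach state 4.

BFS to 4:
  depth 0: {0}
  depth 1: {3}
  depth 2: {2,6}
  depth 3: {1,5}
  depth 4: {4}
first hit 4 at d=4 via a·a·c·b

Answer: 4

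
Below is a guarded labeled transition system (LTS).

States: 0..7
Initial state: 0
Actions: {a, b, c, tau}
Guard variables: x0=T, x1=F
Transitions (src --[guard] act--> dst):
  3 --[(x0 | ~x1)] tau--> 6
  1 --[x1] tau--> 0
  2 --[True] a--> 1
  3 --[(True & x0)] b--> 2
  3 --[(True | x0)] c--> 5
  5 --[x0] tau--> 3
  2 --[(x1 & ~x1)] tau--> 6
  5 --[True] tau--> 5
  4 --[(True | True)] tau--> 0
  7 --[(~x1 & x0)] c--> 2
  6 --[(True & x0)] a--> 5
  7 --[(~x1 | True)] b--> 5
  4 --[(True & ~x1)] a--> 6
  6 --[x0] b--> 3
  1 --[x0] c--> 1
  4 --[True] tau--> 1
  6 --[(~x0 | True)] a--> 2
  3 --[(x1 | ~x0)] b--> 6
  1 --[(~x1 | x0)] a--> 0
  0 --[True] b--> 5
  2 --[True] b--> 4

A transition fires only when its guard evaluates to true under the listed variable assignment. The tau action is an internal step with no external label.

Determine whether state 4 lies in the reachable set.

Answer: REACHABLE

Analysis:
After dropping false guards: 18 live edges.
L0 = {0}
L1 = {5}  now seen {0,5}
L2 = {3}  now seen {0,3,5}
L3 = {2,6}  now seen {0,2,3,5,6}
L4 = {1,4}  now seen {0,1,2,3,4,5,6}
R = {0,1,2,3,4,5,6}
Path to 4: b·tau·b·b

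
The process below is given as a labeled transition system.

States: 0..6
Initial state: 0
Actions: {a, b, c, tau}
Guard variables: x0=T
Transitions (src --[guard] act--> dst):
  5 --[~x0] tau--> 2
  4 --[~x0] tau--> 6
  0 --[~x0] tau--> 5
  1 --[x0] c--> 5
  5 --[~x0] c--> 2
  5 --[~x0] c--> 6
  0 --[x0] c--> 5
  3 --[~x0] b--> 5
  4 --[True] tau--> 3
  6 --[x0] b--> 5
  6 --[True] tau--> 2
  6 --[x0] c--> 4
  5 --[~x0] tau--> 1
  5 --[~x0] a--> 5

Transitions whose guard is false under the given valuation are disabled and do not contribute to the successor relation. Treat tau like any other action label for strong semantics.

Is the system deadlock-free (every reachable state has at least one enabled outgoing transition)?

Answer: DEADLOCK at state 5

Analysis:
Reachable = {0,5}
  0: c→5  [1 exit(s)]
  5: ∅  [deadlock]
witness 5: c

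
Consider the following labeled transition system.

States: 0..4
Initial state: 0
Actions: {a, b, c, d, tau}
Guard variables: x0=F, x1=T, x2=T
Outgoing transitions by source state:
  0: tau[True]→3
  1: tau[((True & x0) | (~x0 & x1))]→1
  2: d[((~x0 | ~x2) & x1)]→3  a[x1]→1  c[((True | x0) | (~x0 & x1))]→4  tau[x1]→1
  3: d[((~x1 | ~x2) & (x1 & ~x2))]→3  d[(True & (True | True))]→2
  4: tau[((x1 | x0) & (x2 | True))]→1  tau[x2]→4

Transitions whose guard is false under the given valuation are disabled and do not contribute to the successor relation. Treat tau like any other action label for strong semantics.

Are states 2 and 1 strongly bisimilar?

Bisimulation quotient by refinement:
  round 0: {{0,1,2,3,4}}
  round 1: {{0,1,4},{2},{3}}
  round 2: {{0},{1,4},{2},{3}}
4 equivalence class(es) (converged in 3)
[2]={2}  [1]={1,4}

Answer: NOT BISIMILAR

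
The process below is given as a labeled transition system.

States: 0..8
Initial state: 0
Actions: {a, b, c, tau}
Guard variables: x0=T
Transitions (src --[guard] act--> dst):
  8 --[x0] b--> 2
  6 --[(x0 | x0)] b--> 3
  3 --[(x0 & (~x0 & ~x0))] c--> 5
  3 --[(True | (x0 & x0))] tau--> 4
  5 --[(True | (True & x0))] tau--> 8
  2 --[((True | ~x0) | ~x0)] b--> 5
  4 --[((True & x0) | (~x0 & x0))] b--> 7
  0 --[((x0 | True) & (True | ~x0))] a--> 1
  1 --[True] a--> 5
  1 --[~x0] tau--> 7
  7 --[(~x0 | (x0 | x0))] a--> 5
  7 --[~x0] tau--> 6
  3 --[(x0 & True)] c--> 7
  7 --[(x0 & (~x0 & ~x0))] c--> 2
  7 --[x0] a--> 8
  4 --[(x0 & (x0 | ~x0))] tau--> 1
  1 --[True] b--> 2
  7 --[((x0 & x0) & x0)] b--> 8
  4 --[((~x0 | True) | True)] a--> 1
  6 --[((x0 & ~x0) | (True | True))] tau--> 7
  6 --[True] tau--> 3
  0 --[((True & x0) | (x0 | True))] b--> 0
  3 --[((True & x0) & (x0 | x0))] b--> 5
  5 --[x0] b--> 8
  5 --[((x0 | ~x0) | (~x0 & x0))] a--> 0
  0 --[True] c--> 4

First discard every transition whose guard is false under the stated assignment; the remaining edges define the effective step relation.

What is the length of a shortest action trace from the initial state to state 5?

BFS to 5:
  depth 0: {0}
  depth 1: {1,4}
  depth 2: {2,5,7}
depth(5)=2, e.g. a·a

Answer: 2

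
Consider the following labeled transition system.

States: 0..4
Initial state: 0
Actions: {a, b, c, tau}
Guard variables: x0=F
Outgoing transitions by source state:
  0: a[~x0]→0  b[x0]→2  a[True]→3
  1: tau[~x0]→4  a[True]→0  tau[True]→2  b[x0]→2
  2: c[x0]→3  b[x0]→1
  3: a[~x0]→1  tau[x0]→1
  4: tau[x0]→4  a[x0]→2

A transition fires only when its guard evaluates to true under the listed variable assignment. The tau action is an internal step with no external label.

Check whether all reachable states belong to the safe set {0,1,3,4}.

Safe = {0,1,3,4}
R = {0,1,2,3,4}
  0: ok
  1: ok
  2: ✗ unsafe
  3: ok
  4: ok
reach 2 via a·a·tau — violates

Answer: INVARIANT VIOLATED at state 2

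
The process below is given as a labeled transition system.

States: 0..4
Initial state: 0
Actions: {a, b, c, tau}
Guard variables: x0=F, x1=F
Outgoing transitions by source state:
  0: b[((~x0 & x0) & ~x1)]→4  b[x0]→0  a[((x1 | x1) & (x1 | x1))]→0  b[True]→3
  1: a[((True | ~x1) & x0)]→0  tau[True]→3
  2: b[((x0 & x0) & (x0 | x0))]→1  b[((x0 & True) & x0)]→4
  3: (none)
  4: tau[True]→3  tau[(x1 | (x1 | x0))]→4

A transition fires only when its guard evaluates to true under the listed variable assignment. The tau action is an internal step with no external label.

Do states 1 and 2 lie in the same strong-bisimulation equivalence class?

Answer: NOT BISIMILAR

Analysis:
Refine partition for ~:
  P[0] = {{0,1,2,3,4}}
  P[1] = {{0},{1,4},{2,3}}
Fixed point at round 2; 3 class(es).
class of 1: {1,4}; class of 2: {2,3}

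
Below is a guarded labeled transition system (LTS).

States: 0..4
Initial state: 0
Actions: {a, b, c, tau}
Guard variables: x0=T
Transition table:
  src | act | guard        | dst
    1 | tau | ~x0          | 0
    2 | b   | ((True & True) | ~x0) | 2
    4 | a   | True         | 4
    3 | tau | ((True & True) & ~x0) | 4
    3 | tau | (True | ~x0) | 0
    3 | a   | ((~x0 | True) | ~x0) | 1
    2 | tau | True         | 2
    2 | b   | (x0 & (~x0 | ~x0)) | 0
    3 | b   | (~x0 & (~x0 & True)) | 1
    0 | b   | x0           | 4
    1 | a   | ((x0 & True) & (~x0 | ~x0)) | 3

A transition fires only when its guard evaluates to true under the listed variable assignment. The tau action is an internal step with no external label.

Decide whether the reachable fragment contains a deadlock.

Answer: DEADLOCK-FREE

Analysis:
Reach set: {0,4}
  0: b→4  [1 out]
  4: a→4  [1 out]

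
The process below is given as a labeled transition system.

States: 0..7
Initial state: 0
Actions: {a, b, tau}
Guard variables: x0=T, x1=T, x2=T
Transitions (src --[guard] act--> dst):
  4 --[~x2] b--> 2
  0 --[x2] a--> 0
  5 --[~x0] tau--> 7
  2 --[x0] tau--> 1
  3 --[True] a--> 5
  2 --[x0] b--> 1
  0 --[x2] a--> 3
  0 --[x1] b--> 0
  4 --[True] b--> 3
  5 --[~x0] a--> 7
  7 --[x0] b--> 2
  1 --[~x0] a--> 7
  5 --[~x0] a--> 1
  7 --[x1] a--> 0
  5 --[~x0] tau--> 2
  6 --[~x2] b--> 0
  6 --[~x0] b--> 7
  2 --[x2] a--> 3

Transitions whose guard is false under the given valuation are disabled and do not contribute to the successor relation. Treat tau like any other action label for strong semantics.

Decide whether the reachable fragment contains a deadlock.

Answer: DEADLOCK at state 5

Analysis:
Reachable = {0,3,5}
  0: a→0  a→3  b→0  [deg 3]
  3: a→5  [deg 1]
  5: ∅  [deadlock]
witness 5: a·a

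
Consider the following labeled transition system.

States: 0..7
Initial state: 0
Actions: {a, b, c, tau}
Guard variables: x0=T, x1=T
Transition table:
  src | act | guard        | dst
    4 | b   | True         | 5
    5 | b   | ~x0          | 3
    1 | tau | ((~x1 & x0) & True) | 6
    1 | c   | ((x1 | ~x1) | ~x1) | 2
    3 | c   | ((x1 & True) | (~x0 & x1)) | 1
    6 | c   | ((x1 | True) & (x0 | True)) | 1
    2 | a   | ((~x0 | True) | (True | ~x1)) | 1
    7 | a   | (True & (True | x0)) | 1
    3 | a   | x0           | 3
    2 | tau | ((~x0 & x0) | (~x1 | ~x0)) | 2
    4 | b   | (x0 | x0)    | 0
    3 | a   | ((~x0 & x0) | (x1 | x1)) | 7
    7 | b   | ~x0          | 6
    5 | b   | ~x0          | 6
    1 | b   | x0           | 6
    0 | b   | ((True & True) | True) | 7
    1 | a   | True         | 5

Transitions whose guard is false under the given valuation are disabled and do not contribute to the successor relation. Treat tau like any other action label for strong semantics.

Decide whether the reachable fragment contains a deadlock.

Reachable = {0,1,2,5,6,7}
  0: b→7  [deg 1]
  1: a→5  b→6  c→2  [deg 3]
  2: a→1  [deg 1]
  5: ∅  [no exit]
  6: c→1  [deg 1]
  7: a→1  [deg 1]
witness 5: b·a·a

Answer: DEADLOCK at state 5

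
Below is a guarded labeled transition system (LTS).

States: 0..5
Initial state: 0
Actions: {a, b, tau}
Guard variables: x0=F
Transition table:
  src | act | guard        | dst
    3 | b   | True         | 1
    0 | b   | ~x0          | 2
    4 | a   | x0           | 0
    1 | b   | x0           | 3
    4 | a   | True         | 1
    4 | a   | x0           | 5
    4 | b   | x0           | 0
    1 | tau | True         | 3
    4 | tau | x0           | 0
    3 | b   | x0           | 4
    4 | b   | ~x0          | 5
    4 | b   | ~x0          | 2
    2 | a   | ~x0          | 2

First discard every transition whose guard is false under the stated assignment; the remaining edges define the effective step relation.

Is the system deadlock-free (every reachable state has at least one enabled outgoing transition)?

Answer: DEADLOCK-FREE

Analysis:
Reach set: {0,2}
  0: b→2  [deg 1]
  2: a→2  [deg 1]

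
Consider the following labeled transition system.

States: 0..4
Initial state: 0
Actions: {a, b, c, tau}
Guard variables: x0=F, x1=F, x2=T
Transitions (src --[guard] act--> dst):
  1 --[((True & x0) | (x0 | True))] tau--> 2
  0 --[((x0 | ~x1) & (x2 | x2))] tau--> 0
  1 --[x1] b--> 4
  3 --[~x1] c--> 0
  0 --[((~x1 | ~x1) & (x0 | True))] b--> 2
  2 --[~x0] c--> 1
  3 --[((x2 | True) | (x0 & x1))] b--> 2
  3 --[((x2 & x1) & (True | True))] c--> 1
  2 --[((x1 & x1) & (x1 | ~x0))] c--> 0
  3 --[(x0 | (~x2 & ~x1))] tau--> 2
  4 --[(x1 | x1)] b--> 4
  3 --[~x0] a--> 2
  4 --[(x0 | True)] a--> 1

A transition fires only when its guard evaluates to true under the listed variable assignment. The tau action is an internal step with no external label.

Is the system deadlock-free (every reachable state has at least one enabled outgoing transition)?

Answer: DEADLOCK-FREE

Working:
Reach set: {0,1,2}
  0: b→2  tau→0  [2 exit(s)]
  1: tau→2  [1 exit(s)]
  2: c→1  [1 exit(s)]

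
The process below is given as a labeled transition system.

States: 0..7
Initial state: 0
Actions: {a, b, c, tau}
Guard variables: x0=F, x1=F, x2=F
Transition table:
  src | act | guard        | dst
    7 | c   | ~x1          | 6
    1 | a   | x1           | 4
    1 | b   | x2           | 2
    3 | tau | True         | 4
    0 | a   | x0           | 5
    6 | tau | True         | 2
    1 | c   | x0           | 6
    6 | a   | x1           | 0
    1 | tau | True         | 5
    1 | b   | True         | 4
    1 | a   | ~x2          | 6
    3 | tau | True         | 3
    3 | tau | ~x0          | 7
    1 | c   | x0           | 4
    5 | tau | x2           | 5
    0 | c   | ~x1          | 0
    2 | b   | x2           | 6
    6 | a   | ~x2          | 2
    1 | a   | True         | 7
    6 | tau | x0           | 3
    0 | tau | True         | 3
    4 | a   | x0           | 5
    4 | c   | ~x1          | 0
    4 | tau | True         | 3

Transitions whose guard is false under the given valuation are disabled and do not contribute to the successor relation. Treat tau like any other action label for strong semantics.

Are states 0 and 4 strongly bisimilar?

Refine partition for ~:
  π0 = {{0,1,2,3,4,5,6,7}}
  π1 = {{0,4},{1},{2,5},{3},{6},{7}}
Fixed point at round 2; 6 class(es).
class of 0: {0,4}; class of 4: {0,4}

Answer: BISIMILAR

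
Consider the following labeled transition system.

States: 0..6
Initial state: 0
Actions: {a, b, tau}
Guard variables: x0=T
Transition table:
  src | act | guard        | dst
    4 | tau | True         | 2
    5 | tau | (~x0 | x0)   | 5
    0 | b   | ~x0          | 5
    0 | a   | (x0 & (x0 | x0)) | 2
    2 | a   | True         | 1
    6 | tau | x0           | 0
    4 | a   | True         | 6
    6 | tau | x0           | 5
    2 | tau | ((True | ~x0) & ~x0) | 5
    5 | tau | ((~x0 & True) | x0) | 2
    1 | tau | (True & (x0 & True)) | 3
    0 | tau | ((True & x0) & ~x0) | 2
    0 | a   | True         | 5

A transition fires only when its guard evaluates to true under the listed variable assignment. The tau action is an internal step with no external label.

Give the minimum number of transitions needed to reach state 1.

Answer: 2

Analysis:
Breadth-first toward 1:
  Layer 0: {0}
  Layer 1: {2,5}
  Layer 2: {1}
depth(1)=2, e.g. a·a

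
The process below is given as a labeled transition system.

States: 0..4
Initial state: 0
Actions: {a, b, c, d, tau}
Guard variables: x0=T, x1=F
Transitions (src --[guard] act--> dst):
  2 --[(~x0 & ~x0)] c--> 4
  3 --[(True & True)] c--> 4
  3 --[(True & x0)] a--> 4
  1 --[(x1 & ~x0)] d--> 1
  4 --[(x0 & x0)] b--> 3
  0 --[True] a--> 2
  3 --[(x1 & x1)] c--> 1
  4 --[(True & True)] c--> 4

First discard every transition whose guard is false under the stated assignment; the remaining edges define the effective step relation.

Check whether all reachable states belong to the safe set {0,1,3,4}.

Answer: INVARIANT VIOLATED at state 2

Trace:
Safe = {0,1,3,4}
R = {0,2}
  0: ✓
  2: ✗ unsafe
witness against invariant: a → 2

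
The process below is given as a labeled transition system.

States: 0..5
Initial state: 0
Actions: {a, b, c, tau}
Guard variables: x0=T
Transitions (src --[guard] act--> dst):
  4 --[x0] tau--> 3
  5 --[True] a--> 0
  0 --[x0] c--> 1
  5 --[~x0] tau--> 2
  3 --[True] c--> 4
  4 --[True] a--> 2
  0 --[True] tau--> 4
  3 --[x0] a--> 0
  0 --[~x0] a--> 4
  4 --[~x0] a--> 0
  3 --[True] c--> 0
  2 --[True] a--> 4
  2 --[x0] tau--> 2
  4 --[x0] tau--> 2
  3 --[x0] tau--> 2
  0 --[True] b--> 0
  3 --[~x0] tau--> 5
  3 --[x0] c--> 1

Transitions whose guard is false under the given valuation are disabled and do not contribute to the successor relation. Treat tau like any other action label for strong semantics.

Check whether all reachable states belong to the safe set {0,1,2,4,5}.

Answer: INVARIANT VIOLATED at state 3

Trace:
Inv-set: {0,1,2,4,5}
Reachable = {0,1,2,3,4}
  0: safe
  1: safe
  2: safe
  3: outside
  4: safe
witness against invariant: tau·tau → 3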